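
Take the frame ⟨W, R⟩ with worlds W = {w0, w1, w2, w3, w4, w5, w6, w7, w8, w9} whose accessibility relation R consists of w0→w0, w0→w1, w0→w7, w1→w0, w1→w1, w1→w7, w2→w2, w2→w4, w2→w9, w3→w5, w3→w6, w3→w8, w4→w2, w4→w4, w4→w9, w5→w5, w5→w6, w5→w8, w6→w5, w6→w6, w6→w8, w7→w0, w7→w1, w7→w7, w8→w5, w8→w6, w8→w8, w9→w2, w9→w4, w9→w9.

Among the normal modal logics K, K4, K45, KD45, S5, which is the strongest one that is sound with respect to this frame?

Transitive (axiom 4): yes — every two-step R-path is closed by a direct edge.
Euclidean (axiom 5): yes — any two successors of a common world are R-related.
Serial (axiom D): yes — every world has a successor (e.g. w0 R w0).
Reflexive (axiom T): no — w3 is not related to itself.
So F validates K, K4, K45, KD45; S5 would additionally require R to be reflexive. The strongest is KD45.

KD45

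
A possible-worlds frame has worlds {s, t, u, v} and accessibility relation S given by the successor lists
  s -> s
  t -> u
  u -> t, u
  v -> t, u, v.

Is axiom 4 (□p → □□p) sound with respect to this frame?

Axiom 4 corresponds to the accessibility relation being transitive.
Transitive: no — t S u and u S t, but not t S t.

No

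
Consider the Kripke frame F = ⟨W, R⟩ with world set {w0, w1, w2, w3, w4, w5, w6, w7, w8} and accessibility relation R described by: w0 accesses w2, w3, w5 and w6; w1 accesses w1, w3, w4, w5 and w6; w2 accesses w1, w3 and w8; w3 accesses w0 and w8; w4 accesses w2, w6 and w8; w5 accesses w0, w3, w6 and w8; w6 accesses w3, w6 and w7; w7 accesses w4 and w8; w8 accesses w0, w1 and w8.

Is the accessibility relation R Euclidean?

No

Euclidean: no — w0 R w2 and w0 R w5, but not w2 R w5.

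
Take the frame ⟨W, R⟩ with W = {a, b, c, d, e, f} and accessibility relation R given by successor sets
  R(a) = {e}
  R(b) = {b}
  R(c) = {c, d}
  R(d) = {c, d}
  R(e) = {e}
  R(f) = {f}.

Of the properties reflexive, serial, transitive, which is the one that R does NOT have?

Reflexive: no — a is not related to itself.
Serial: yes — every world has a successor (e.g. a R e).
Transitive: yes — every two-step R-path is closed by a direct edge.
Only reflexive fails.

reflexive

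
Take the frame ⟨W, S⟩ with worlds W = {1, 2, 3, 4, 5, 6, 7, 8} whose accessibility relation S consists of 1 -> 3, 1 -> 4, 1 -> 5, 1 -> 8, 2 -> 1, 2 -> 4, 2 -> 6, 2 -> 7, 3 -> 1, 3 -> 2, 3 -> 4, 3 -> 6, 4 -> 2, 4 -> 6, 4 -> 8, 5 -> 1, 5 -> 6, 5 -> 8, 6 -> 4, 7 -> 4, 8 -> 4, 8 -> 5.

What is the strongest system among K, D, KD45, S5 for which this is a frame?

Serial (axiom D): yes — every world has a successor (e.g. 1 S 3).
Euclidean (axiom 5): no — 1 S 3 and 1 S 5, but not 3 S 5.
Transitive (axiom 4): no — 1 S 3 and 3 S 2, but not 1 S 2.
Reflexive (axiom T): no — 1 is not related to itself.
So F validates K, D; KD45 would additionally require S to be Euclidean and transitive. The strongest is D.

D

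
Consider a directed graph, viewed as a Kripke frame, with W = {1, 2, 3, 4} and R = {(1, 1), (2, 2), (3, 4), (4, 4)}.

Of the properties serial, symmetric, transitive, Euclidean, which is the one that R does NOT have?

Serial: yes — every world has a successor (e.g. 1 R 1).
Symmetric: no — 3 R 4 but not 4 R 3.
Transitive: yes — every two-step R-path is closed by a direct edge.
Euclidean: yes — any two successors of a common world are R-related.
Only symmetric fails.

symmetric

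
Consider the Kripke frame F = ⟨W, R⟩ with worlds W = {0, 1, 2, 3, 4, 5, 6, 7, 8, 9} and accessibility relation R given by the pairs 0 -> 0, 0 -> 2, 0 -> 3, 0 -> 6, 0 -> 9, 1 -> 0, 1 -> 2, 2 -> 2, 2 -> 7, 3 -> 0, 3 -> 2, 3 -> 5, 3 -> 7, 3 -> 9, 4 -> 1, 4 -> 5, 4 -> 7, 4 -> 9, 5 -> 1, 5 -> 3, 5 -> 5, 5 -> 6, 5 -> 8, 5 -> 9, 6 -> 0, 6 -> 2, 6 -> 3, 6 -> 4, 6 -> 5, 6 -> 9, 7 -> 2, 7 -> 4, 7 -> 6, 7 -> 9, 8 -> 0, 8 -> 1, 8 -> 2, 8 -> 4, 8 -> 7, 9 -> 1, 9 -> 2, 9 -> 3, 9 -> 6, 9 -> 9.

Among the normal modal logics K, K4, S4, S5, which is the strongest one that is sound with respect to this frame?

K

Transitive (axiom 4): no — 0 R 2 and 2 R 7, but not 0 R 7.
Reflexive (axiom T): no — 1 is not related to itself.
Euclidean (axiom 5): no — 0 R 2 and 0 R 3, but not 2 R 3.
So F validates K; K4 would additionally require R to be transitive. The strongest is K.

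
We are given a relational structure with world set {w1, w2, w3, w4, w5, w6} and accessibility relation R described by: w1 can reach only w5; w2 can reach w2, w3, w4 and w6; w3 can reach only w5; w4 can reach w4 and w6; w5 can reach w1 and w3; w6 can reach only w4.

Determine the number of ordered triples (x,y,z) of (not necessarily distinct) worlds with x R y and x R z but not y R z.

Enumerating: (w1,w5,w5), (w2,w3,w2), (w2,w3,w3), (w2,w3,w4), (w2,w3,w6), (w2,w4,w2), (w2,w4,w3), (w2,w6,w2), (w2,w6,w3), (w2,w6,w6), (w3,w5,w5), (w4,w6,w6), (w5,w1,w1), (w5,w1,w3), (w5,w3,w1), (w5,w3,w3).

16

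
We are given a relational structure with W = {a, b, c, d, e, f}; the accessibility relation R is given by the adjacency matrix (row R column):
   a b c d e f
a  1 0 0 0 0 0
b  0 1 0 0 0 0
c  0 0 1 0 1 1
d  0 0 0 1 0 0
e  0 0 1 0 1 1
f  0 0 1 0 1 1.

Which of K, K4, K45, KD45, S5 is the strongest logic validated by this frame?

S5

Transitive (axiom 4): yes — every two-step R-path is closed by a direct edge.
Euclidean (axiom 5): yes — any two successors of a common world are R-related.
Serial (axiom D): yes — every world has a successor (e.g. a R a).
Reflexive (axiom T): yes — every world is R-related to itself.
So F validates K, K4, K45, KD45, S5. The strongest is S5.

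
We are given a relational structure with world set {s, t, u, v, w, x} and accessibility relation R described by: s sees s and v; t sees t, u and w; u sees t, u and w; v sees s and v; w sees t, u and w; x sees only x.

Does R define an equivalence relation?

Reflexive: yes — every world is R-related to itself.
Symmetric: yes — every pair in R has its reverse in R.
Transitive: yes — every two-step R-path is closed by a direct edge.
So R is an equivalence relation.

Yes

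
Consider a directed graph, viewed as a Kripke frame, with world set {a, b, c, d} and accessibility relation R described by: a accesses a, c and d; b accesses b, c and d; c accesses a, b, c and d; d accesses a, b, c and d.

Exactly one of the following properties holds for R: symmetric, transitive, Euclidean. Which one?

symmetric

Symmetric: yes — every pair in R has its reverse in R.
Transitive: no — a R c and c R b, but not a R b.
Euclidean: no — c R a and c R b, but not a R b.
Only symmetric holds.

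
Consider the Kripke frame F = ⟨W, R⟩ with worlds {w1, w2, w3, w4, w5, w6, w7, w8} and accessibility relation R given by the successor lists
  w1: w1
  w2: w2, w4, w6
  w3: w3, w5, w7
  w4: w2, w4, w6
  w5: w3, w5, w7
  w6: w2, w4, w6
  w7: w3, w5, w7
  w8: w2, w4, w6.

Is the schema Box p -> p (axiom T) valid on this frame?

No

The schema T characterises exactly the reflexive frames.
Reflexive: no — w8 is not related to itself.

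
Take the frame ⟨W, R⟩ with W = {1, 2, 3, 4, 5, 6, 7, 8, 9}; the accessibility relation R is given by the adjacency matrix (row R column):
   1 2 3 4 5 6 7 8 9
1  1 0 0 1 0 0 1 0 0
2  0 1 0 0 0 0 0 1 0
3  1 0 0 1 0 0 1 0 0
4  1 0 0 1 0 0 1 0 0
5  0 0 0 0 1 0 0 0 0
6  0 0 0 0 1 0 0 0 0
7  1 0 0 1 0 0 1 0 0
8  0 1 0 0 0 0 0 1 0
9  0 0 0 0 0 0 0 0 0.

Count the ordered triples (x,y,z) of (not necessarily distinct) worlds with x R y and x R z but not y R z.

R is Euclidean; there are no such tuples.

0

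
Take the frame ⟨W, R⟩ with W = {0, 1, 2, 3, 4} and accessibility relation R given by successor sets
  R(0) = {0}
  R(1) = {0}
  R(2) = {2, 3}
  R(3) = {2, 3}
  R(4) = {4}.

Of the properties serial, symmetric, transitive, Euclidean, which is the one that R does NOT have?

symmetric

Serial: yes — every world has a successor (e.g. 0 R 0).
Symmetric: no — 1 R 0 but not 0 R 1.
Transitive: yes — every two-step R-path is closed by a direct edge.
Euclidean: yes — any two successors of a common world are R-related.
Only symmetric fails.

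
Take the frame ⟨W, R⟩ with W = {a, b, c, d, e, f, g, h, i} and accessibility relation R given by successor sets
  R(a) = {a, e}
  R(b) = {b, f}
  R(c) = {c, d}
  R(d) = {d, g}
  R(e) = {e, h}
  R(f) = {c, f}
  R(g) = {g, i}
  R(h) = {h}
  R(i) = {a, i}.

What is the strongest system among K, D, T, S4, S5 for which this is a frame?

Serial (axiom D): yes — every world has a successor (e.g. a R a).
Reflexive (axiom T): yes — every world is R-related to itself.
Transitive (axiom 4): no — a R e and e R h, but not a R h.
Euclidean (axiom 5): no — a R e and a R a, but not e R a.
So F validates K, D, T; S4 would additionally require R to be transitive. The strongest is T.

T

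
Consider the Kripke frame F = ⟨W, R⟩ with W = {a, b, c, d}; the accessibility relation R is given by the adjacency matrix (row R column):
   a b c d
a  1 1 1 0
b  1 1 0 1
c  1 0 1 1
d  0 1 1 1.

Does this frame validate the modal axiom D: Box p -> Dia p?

Yes

The schema D characterises exactly the serial frames.
Serial: yes — every world has a successor (e.g. a R a).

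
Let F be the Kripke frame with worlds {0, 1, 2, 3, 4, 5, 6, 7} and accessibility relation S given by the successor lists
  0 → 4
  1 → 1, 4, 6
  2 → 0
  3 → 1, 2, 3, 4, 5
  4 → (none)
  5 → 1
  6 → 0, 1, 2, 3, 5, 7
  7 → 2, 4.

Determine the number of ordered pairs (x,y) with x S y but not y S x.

15

Enumerating: (0,4), (1,4), (2,0), (3,1), (3,2), (3,4), (3,5), (5,1), (6,0), (6,2), (6,3), (6,5), (6,7), (7,2), (7,4).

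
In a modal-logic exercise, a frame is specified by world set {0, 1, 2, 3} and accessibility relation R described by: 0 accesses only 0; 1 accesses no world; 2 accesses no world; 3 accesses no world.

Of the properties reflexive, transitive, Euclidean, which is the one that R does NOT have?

reflexive

Reflexive: no — 1 is not related to itself.
Transitive: yes — every two-step R-path is closed by a direct edge.
Euclidean: yes — any two successors of a common world are R-related.
Only reflexive fails.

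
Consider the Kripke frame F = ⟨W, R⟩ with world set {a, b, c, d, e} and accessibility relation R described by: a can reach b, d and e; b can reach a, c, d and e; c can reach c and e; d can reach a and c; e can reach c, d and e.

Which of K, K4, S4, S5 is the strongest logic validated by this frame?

K

Transitive (axiom 4): no — a R b and b R c, but not a R c.
Reflexive (axiom T): no — a is not related to itself.
Euclidean (axiom 5): no — a R d and a R b, but not d R b.
So F validates K; K4 would additionally require R to be transitive. The strongest is K.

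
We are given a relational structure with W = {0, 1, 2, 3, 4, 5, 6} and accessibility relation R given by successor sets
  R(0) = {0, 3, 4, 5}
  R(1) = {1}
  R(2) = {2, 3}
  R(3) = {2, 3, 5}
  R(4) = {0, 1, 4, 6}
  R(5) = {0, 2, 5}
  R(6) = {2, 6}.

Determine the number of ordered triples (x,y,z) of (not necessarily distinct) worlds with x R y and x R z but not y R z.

20

Enumerating: (0,3,0), (0,3,4), (0,4,3), (0,4,5), (0,5,3), (0,5,4), (3,2,5), (3,5,3), (4,0,1), (4,0,6), (4,1,0), (4,1,4), … and 8 more.
Total: 20.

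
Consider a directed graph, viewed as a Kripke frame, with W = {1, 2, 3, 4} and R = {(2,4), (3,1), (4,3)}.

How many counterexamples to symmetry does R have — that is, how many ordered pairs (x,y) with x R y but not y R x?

Enumerating: (2,4), (3,1), (4,3).

3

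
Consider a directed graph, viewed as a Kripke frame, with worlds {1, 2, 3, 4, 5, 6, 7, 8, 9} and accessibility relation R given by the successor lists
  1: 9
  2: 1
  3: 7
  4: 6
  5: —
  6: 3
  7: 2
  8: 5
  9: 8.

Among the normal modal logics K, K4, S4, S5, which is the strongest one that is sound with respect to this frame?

K

Transitive (axiom 4): no — 1 R 9 and 9 R 8, but not 1 R 8.
Reflexive (axiom T): no — 1 is not related to itself.
Euclidean (axiom 5): no — 1 R 9 and 1 R 9, but not 9 R 9.
So F validates K; K4 would additionally require R to be transitive. The strongest is K.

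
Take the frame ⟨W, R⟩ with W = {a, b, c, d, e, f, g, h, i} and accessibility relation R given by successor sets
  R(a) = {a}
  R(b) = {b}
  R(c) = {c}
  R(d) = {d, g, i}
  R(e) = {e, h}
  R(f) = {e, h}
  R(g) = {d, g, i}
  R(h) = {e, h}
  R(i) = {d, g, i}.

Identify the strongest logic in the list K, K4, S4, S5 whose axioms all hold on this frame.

Transitive (axiom 4): yes — every two-step R-path is closed by a direct edge.
Reflexive (axiom T): no — f is not related to itself.
Euclidean (axiom 5): yes — any two successors of a common world are R-related.
So F validates K, K4; S4 would additionally require R to be reflexive. The strongest is K4.

K4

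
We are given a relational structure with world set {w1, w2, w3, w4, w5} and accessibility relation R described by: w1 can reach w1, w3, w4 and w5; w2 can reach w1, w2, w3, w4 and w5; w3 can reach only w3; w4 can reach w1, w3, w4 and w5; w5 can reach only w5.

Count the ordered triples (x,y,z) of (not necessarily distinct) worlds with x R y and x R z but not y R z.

22

Enumerating: (w1,w3,w1), (w1,w3,w4), (w1,w3,w5), (w1,w5,w1), (w1,w5,w3), (w1,w5,w4), (w2,w1,w2), (w2,w3,w1), (w2,w3,w2), (w2,w3,w4), (w2,w3,w5), (w2,w4,w2), … and 10 more.
Total: 22.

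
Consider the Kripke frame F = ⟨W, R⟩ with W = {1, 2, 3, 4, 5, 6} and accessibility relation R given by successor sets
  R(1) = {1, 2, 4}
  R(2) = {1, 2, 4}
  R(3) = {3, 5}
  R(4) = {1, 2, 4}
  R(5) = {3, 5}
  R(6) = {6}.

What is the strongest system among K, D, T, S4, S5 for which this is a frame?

Serial (axiom D): yes — every world has a successor (e.g. 1 R 1).
Reflexive (axiom T): yes — every world is R-related to itself.
Transitive (axiom 4): yes — every two-step R-path is closed by a direct edge.
Euclidean (axiom 5): yes — any two successors of a common world are R-related.
So F validates K, D, T, S4, S5. The strongest is S5.

S5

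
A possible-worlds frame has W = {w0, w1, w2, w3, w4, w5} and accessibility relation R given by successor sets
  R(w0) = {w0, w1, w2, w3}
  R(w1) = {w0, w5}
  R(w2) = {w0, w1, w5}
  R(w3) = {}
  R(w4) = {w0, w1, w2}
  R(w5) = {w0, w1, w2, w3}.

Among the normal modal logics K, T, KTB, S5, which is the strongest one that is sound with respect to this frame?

Reflexive (axiom T): no — w1 is not related to itself.
Symmetric (axiom B): no — w0 R w3 but not w3 R w0.
Euclidean (axiom 5): no — w0 R w1 and w0 R w2, but not w1 R w2.
So F validates K; T would additionally require R to be reflexive. The strongest is K.

K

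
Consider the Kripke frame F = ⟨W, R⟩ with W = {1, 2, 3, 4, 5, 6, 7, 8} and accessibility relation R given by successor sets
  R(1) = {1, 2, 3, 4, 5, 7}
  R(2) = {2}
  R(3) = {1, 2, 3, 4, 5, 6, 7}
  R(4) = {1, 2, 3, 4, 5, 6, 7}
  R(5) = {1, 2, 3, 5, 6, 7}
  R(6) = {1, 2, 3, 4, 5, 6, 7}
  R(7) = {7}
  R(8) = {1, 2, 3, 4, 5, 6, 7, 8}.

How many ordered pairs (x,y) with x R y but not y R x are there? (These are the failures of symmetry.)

19

Enumerating: (1,2), (1,7), (3,2), (3,7), (4,2), (4,5), (4,7), (5,2), (5,7), (6,1), (6,2), (6,7), … and 7 more.
Total: 19.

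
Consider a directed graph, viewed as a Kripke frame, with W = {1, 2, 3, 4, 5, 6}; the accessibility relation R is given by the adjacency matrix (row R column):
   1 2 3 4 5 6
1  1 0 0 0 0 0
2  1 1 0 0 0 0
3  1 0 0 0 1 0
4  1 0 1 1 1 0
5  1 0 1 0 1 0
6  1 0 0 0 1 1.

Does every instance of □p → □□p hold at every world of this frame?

Axiom 4 corresponds to the accessibility relation being transitive.
Transitive: no — 6 R 5 and 5 R 3, but not 6 R 3.

No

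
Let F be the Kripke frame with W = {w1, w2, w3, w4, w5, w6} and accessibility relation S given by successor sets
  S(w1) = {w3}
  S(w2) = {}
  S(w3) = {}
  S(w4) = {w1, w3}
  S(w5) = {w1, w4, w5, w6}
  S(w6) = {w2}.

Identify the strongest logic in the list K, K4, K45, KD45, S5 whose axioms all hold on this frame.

K

Transitive (axiom 4): no — w5 S w1 and w1 S w3, but not w5 S w3.
Euclidean (axiom 5): no — w4 S w3 and w4 S w1, but not w3 S w1.
Serial (axiom D): no — w2 has no S-successor.
Reflexive (axiom T): no — w1 is not related to itself.
So F validates K; K4 would additionally require S to be transitive. The strongest is K.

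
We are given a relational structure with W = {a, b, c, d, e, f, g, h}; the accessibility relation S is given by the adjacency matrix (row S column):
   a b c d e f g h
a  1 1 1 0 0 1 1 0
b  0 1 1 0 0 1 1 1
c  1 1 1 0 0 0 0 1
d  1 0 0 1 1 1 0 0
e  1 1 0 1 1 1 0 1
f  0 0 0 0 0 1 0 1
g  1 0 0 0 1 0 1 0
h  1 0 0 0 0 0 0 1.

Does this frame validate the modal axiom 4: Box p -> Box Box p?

The schema 4 characterises exactly the transitive frames.
Transitive: no — a S b and b S h, but not a S h.

No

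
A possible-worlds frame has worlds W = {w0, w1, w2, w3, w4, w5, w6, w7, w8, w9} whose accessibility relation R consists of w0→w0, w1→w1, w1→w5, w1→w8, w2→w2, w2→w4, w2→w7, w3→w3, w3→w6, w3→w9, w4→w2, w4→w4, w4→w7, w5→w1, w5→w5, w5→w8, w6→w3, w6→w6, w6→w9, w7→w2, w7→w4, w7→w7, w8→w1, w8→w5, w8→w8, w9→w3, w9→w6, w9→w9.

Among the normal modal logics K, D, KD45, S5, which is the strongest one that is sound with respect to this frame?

S5

Serial (axiom D): yes — every world has a successor (e.g. w0 R w0).
Euclidean (axiom 5): yes — any two successors of a common world are R-related.
Transitive (axiom 4): yes — every two-step R-path is closed by a direct edge.
Reflexive (axiom T): yes — every world is R-related to itself.
So F validates K, D, KD45, S5. The strongest is S5.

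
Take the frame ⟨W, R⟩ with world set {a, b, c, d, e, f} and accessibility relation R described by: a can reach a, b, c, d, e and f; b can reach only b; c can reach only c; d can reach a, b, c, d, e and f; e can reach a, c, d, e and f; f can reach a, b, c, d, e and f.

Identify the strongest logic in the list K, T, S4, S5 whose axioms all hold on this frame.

Reflexive (axiom T): yes — every world is R-related to itself.
Transitive (axiom 4): no — e R a and a R b, but not e R b.
Euclidean (axiom 5): no — a R b and a R c, but not b R c.
So F validates K, T; S4 would additionally require R to be transitive. The strongest is T.

T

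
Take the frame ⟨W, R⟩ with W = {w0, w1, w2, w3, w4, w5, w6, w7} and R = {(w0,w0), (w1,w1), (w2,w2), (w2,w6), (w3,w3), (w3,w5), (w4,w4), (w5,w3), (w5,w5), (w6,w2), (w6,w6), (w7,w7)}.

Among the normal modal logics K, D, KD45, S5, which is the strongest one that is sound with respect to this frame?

Serial (axiom D): yes — every world has a successor (e.g. w0 R w0).
Euclidean (axiom 5): yes — any two successors of a common world are R-related.
Transitive (axiom 4): yes — every two-step R-path is closed by a direct edge.
Reflexive (axiom T): yes — every world is R-related to itself.
So F validates K, D, KD45, S5. The strongest is S5.

S5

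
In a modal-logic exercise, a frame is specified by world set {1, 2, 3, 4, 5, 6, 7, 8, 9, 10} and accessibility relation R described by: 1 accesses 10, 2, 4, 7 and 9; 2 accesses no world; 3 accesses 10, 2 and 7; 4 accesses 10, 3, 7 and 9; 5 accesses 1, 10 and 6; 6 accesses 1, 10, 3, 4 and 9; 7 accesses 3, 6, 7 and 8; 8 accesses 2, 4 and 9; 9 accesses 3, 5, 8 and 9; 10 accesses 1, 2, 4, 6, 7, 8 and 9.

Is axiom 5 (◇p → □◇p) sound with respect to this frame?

By correspondence theory, 5 is valid on a frame iff R is Euclidean.
Euclidean: no — 1 R 2 and 1 R 10, but not 2 R 10.

No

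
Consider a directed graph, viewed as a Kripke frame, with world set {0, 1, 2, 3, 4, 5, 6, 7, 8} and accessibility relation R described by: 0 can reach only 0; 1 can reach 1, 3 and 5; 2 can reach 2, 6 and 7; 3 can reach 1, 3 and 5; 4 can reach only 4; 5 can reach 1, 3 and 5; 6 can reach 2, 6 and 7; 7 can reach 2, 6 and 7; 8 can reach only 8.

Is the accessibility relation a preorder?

Reflexive: yes — every world is R-related to itself.
Transitive: yes — every two-step R-path is closed by a direct edge.
So R is a preorder.

Yes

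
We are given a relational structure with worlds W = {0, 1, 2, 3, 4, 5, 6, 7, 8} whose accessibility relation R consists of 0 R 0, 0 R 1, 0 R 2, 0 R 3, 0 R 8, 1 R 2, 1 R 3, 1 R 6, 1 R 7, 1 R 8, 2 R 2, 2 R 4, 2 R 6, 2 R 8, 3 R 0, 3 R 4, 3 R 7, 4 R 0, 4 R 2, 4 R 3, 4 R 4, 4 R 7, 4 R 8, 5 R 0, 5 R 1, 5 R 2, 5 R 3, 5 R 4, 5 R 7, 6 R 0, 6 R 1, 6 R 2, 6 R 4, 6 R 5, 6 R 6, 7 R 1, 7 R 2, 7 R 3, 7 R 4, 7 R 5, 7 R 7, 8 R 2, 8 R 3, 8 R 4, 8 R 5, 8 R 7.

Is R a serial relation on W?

Serial: yes — every world has a successor (e.g. 0 R 0).

Yes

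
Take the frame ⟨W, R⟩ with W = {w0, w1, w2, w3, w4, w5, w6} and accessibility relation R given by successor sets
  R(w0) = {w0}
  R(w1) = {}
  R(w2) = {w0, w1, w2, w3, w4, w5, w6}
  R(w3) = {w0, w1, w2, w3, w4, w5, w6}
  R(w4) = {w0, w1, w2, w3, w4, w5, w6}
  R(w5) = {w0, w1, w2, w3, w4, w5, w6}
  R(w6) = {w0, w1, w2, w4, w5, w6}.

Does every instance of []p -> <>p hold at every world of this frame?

No

Axiom D corresponds to the accessibility relation being serial.
Serial: no — w1 has no R-successor.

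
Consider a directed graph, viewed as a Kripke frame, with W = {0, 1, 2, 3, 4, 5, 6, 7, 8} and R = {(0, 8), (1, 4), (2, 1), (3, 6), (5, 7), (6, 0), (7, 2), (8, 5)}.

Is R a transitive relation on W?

No

Transitive: no — 0 R 8 and 8 R 5, but not 0 R 5.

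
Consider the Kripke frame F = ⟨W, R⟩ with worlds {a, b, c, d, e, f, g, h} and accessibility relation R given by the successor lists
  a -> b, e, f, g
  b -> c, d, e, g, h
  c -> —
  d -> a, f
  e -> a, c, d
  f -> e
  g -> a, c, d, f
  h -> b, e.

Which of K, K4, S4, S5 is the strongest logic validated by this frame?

Transitive (axiom 4): no — a R b and b R c, but not a R c.
Reflexive (axiom T): no — a is not related to itself.
Euclidean (axiom 5): no — a R b and a R f, but not b R f.
So F validates K; K4 would additionally require R to be transitive. The strongest is K.

K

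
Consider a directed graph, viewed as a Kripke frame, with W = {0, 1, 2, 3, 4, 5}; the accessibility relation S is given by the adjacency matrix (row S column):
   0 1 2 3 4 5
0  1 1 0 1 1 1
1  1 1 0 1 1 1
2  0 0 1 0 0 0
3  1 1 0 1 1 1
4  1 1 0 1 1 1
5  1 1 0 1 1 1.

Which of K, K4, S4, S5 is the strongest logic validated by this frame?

Transitive (axiom 4): yes — every two-step S-path is closed by a direct edge.
Reflexive (axiom T): yes — every world is S-related to itself.
Euclidean (axiom 5): yes — any two successors of a common world are S-related.
So F validates K, K4, S4, S5. The strongest is S5.

S5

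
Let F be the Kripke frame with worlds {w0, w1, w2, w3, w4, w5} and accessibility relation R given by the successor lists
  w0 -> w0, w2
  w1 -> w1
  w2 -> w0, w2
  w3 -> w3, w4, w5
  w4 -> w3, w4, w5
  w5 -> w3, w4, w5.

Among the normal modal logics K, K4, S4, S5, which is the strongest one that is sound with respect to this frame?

Transitive (axiom 4): yes — every two-step R-path is closed by a direct edge.
Reflexive (axiom T): yes — every world is R-related to itself.
Euclidean (axiom 5): yes — any two successors of a common world are R-related.
So F validates K, K4, S4, S5. The strongest is S5.

S5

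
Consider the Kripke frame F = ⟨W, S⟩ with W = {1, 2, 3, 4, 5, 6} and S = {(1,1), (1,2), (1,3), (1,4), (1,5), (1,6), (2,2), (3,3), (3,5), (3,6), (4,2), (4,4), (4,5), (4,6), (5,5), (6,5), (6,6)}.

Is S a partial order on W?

Yes

Reflexive: yes — every world is S-related to itself.
Transitive: yes — every two-step S-path is closed by a direct edge.
Antisymmetric: yes — no distinct pair is related both ways.
So S is a partial order.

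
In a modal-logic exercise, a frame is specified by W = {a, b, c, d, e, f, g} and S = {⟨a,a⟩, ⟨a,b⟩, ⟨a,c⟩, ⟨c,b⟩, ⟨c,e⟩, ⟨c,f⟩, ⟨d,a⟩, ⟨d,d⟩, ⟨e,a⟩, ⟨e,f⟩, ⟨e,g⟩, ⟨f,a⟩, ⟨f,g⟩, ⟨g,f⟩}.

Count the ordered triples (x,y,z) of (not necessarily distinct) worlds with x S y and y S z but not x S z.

15

Enumerating: (a,c,e), (a,c,f), (c,e,a), (c,e,g), (c,f,a), (c,f,g), (d,a,b), (d,a,c), (e,a,b), (e,a,c), (f,a,b), (f,a,c), (f,g,f), (g,f,a), (g,f,g).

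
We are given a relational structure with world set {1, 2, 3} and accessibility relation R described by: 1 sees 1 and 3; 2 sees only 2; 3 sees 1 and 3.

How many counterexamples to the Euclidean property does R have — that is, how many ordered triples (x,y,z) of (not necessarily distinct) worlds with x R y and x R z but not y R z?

0

R is Euclidean; there are no such tuples.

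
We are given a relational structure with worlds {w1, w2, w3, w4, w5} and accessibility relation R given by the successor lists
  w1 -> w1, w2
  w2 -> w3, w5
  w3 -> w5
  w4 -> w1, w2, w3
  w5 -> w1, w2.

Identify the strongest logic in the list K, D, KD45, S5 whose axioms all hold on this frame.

D

Serial (axiom D): yes — every world has a successor (e.g. w1 R w1).
Euclidean (axiom 5): no — w2 R w5 and w2 R w3, but not w5 R w3.
Transitive (axiom 4): no — w1 R w2 and w2 R w3, but not w1 R w3.
Reflexive (axiom T): no — w2 is not related to itself.
So F validates K, D; KD45 would additionally require R to be Euclidean and transitive. The strongest is D.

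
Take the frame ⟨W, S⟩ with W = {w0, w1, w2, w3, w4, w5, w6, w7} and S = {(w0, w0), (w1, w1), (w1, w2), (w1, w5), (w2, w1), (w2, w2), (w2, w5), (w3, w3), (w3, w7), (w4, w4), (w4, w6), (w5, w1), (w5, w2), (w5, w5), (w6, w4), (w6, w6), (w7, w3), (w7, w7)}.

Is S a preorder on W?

Yes

Reflexive: yes — every world is S-related to itself.
Transitive: yes — every two-step S-path is closed by a direct edge.
So S is a preorder.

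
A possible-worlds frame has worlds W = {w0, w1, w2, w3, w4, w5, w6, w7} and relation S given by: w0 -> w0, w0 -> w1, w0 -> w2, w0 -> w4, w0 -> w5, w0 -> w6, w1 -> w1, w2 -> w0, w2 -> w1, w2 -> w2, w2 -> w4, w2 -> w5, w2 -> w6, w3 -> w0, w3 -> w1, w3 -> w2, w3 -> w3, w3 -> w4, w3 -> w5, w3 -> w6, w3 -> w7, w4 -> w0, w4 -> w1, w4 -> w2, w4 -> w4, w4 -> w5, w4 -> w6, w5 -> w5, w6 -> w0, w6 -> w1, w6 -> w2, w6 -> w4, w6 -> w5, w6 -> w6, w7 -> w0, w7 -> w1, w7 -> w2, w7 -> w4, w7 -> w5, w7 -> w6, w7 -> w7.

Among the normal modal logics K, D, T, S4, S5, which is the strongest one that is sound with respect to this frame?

Serial (axiom D): yes — every world has a successor (e.g. w0 S w0).
Reflexive (axiom T): yes — every world is S-related to itself.
Transitive (axiom 4): yes — every two-step S-path is closed by a direct edge.
Euclidean (axiom 5): no — w0 S w1 and w0 S w2, but not w1 S w2.
So F validates K, D, T, S4; S5 would additionally require S to be Euclidean. The strongest is S4.

S4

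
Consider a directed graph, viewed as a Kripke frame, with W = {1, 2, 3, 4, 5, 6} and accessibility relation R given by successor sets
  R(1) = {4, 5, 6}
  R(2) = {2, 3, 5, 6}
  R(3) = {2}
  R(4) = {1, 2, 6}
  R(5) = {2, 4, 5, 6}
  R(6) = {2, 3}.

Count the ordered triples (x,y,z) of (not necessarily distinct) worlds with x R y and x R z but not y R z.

23

Enumerating: (1,4,4), (1,4,5), (1,6,4), (1,6,5), (1,6,6), (2,3,3), (2,3,5), (2,3,6), (2,5,3), (2,6,5), (2,6,6), (4,1,1), … and 11 more.
Total: 23.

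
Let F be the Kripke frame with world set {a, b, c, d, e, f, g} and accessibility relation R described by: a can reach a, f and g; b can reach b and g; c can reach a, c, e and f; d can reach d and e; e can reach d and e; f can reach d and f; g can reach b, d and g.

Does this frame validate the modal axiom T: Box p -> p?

By correspondence theory, T is valid on a frame iff R is reflexive.
Reflexive: yes — every world is R-related to itself.

Yes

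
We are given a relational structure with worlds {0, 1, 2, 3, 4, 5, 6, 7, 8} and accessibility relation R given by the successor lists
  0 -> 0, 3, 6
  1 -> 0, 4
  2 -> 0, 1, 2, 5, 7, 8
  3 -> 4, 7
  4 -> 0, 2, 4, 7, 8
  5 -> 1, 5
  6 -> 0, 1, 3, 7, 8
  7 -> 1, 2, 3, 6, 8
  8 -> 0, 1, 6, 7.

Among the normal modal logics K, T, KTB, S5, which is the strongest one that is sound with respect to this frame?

Reflexive (axiom T): no — 1 is not related to itself.
Symmetric (axiom B): no — 0 R 3 but not 3 R 0.
Euclidean (axiom 5): no — 0 R 3 and 0 R 6, but not 3 R 6.
So F validates K; T would additionally require R to be reflexive. The strongest is K.

K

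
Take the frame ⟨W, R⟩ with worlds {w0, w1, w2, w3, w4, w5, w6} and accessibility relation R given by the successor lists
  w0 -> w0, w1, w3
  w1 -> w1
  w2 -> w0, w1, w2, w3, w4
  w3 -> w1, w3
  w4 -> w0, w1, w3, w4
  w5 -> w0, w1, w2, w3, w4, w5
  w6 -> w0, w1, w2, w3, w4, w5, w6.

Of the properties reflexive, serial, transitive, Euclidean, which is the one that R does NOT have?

Reflexive: yes — every world is R-related to itself.
Serial: yes — every world has a successor (e.g. w0 R w0).
Transitive: yes — every two-step R-path is closed by a direct edge.
Euclidean: no — w0 R w1 and w0 R w3, but not w1 R w3.
Only Euclidean fails.

Euclidean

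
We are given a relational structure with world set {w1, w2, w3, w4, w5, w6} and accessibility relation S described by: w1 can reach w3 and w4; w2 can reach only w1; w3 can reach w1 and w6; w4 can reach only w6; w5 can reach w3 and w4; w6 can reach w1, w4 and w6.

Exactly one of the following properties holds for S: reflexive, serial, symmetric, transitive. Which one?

Reflexive: no — w1 is not related to itself.
Serial: yes — every world has a successor (e.g. w1 S w3).
Symmetric: no — w1 S w4 but not w4 S w1.
Transitive: no — w1 S w3 and w3 S w6, but not w1 S w6.
Only serial holds.

serial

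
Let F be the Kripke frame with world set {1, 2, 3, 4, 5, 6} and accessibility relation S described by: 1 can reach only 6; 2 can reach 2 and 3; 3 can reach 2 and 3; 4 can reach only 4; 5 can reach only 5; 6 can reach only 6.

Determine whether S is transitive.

Transitive: yes — every two-step S-path is closed by a direct edge.

Yes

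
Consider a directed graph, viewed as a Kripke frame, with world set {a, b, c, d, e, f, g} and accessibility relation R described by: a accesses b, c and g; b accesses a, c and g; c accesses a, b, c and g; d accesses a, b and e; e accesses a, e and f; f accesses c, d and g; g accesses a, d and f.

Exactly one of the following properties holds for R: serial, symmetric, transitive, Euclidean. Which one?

Serial: yes — every world has a successor (e.g. a R b).
Symmetric: no — b R g but not g R b.
Transitive: no — a R g and g R d, but not a R d.
Euclidean: no — a R g and a R b, but not g R b.
Only serial holds.

serial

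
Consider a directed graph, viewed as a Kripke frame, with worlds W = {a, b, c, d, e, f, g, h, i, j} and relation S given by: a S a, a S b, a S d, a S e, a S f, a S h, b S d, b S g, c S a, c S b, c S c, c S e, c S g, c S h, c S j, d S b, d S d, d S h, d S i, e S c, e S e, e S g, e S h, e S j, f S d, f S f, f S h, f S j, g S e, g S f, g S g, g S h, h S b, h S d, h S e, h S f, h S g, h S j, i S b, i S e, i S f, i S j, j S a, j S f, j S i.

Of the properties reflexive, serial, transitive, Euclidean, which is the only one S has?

serial

Reflexive: no — b is not related to itself.
Serial: yes — every world has a successor (e.g. a S a).
Transitive: no — a S b and b S g, but not a S g.
Euclidean: no — a S b and a S e, but not b S e.
Only serial holds.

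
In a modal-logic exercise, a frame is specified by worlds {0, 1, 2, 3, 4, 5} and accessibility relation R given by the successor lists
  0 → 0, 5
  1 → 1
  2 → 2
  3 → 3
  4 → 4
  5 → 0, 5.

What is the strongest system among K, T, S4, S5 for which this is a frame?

S5

Reflexive (axiom T): yes — every world is R-related to itself.
Transitive (axiom 4): yes — every two-step R-path is closed by a direct edge.
Euclidean (axiom 5): yes — any two successors of a common world are R-related.
So F validates K, T, S4, S5. The strongest is S5.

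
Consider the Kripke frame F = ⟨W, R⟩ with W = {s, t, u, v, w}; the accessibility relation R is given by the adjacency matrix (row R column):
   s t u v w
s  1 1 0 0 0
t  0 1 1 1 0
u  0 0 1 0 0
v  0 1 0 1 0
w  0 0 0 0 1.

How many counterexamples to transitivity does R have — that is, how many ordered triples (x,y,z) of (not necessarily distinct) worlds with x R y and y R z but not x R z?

Enumerating: (s,t,u), (s,t,v), (v,t,u).

3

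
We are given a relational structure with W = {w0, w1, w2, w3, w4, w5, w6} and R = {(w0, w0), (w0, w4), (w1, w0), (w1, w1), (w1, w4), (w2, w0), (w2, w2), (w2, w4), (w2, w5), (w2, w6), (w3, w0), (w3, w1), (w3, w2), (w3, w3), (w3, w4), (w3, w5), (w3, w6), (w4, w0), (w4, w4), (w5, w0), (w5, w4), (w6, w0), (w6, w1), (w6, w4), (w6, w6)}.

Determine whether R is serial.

Serial: yes — every world has a successor (e.g. w0 R w0).

Yes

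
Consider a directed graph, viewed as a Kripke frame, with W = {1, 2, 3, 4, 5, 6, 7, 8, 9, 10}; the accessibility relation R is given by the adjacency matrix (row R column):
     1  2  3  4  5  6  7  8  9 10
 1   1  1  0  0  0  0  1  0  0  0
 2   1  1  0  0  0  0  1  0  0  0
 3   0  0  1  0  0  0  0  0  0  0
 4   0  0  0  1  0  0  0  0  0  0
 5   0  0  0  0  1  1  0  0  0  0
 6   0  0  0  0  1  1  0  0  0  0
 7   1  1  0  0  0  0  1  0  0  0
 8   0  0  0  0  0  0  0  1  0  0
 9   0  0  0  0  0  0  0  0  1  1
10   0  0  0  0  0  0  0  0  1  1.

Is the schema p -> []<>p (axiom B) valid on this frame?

Yes

The schema B characterises exactly the symmetric frames.
Symmetric: yes — every pair in R has its reverse in R.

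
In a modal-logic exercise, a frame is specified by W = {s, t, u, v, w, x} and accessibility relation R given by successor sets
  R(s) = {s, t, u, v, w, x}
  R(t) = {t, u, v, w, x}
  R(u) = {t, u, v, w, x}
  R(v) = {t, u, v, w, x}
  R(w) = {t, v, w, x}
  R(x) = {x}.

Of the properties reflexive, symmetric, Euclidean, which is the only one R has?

Reflexive: yes — every world is R-related to itself.
Symmetric: no — s R t but not t R s.
Euclidean: no — s R w and s R u, but not w R u.
Only reflexive holds.

reflexive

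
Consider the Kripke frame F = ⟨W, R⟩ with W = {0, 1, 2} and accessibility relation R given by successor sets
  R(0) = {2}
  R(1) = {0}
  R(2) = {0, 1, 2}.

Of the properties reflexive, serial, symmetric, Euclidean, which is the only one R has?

Reflexive: no — 0 is not related to itself.
Serial: yes — every world has a successor (e.g. 0 R 2).
Symmetric: no — 1 R 0 but not 0 R 1.
Euclidean: no — 2 R 0 and 2 R 1, but not 0 R 1.
Only serial holds.

serial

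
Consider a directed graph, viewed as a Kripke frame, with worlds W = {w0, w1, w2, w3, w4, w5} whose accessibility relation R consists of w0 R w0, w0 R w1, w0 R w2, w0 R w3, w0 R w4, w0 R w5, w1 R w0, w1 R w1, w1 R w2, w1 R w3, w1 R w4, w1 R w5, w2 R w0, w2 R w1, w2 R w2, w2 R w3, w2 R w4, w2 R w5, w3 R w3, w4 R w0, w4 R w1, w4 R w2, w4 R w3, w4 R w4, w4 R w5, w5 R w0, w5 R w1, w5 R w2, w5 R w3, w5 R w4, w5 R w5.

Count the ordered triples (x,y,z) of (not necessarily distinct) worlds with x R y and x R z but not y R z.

25

Enumerating: (w0,w3,w0), (w0,w3,w1), (w0,w3,w2), (w0,w3,w4), (w0,w3,w5), (w1,w3,w0), (w1,w3,w1), (w1,w3,w2), (w1,w3,w4), (w1,w3,w5), (w2,w3,w0), (w2,w3,w1), … and 13 more.
Total: 25.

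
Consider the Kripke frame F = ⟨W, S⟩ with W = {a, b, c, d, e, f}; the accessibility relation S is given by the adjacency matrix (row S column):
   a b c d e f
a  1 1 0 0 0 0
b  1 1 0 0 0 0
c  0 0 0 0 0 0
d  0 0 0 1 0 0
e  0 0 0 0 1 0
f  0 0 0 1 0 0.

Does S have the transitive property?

Transitive: yes — every two-step S-path is closed by a direct edge.

Yes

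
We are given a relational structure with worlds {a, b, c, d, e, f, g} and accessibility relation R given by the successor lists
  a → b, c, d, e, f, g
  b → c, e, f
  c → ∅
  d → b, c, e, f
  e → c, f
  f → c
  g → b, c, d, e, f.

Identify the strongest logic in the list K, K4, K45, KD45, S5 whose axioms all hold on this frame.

Transitive (axiom 4): yes — every two-step R-path is closed by a direct edge.
Euclidean (axiom 5): no — a R b and a R d, but not b R d.
Serial (axiom D): no — c has no R-successor.
Reflexive (axiom T): no — a is not related to itself.
So F validates K, K4; K45 would additionally require R to be Euclidean. The strongest is K4.

K4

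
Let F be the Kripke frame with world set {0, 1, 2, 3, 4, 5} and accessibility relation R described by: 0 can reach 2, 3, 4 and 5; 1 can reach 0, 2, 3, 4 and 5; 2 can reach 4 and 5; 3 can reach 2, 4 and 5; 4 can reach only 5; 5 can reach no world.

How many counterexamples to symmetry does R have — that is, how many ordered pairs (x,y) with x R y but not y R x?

Enumerating: (0,2), (0,3), (0,4), (0,5), (1,0), (1,2), (1,3), (1,4), (1,5), (2,4), (2,5), (3,2), (3,4), (3,5), (4,5).

15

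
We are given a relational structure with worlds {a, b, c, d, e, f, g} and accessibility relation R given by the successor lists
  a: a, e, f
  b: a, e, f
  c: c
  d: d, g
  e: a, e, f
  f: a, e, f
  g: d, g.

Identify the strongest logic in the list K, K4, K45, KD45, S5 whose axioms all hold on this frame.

KD45

Transitive (axiom 4): yes — every two-step R-path is closed by a direct edge.
Euclidean (axiom 5): yes — any two successors of a common world are R-related.
Serial (axiom D): yes — every world has a successor (e.g. a R a).
Reflexive (axiom T): no — b is not related to itself.
So F validates K, K4, K45, KD45; S5 would additionally require R to be reflexive. The strongest is KD45.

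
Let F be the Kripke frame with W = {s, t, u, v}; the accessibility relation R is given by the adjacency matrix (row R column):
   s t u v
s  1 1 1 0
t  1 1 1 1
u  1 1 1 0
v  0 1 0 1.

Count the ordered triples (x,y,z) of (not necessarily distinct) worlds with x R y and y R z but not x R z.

4

Enumerating: (s,t,v), (u,t,v), (v,t,s), (v,t,u).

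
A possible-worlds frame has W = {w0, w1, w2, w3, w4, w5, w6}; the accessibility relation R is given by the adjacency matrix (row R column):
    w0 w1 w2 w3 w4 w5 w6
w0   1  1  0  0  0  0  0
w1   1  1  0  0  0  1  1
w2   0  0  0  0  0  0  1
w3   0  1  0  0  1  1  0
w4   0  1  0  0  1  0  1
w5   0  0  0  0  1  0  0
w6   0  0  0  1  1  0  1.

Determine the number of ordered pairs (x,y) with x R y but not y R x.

9

Enumerating: (w1,w5), (w1,w6), (w2,w6), (w3,w1), (w3,w4), (w3,w5), (w4,w1), (w5,w4), (w6,w3).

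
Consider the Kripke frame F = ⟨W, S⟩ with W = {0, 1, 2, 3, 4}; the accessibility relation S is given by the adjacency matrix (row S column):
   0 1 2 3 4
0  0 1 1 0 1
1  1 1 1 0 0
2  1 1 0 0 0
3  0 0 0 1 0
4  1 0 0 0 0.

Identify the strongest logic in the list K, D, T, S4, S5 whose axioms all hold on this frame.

D

Serial (axiom D): yes — every world has a successor (e.g. 0 S 1).
Reflexive (axiom T): no — 0 is not related to itself.
Transitive (axiom 4): no — 1 S 0 and 0 S 4, but not 1 S 4.
Euclidean (axiom 5): no — 0 S 1 and 0 S 4, but not 1 S 4.
So F validates K, D; T would additionally require S to be reflexive. The strongest is D.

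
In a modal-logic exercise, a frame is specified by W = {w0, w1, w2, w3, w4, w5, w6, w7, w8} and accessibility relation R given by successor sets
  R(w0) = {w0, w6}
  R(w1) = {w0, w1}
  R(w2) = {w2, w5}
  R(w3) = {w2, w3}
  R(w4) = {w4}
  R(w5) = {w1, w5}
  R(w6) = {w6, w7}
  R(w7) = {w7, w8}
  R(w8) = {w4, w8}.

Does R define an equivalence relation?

No

Reflexive: yes — every world is R-related to itself.
Symmetric: no — w0 R w6 but not w6 R w0.
Transitive: no — w0 R w6 and w6 R w7, but not w0 R w7.
So R is not an equivalence relation.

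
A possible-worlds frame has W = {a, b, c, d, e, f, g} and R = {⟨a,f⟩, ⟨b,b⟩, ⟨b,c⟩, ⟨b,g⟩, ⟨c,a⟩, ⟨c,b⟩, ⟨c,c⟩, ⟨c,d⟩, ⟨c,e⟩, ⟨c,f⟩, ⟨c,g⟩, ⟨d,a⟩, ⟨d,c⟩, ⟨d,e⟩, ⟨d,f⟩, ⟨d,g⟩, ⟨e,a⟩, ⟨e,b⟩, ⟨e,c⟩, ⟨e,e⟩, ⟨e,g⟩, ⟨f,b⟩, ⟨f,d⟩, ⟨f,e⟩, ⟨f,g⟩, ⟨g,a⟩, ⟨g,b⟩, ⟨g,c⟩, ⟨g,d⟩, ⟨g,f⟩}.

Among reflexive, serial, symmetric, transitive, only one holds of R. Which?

serial

Reflexive: no — a is not related to itself.
Serial: yes — every world has a successor (e.g. a R f).
Symmetric: no — a R f but not f R a.
Transitive: no — a R f and f R b, but not a R b.
Only serial holds.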